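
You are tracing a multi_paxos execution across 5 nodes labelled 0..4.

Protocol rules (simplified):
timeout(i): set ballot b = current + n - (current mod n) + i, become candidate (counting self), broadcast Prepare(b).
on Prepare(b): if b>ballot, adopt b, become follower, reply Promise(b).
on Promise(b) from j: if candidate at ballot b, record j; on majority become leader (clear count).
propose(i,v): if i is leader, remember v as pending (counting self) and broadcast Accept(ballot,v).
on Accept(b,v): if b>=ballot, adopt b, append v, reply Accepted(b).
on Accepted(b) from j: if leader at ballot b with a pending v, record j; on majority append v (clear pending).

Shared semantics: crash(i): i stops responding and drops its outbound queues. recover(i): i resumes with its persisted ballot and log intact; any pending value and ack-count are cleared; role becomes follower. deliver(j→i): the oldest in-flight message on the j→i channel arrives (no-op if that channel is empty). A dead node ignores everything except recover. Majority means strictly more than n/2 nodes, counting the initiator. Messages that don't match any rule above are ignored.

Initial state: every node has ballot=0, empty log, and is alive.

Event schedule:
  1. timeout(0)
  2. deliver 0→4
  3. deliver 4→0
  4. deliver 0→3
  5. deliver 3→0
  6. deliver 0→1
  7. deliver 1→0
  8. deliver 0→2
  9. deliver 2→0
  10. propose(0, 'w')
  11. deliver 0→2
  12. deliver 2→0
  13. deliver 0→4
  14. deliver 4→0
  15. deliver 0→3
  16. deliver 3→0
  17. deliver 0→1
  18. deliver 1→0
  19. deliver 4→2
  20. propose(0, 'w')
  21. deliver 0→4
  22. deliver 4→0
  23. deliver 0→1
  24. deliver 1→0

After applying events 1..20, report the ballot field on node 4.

step 1 timeout(0): 0={cand,b=5,log=-}
step 2 deliver 0→4: 4={foll,b=5,log=-}
step 3 deliver 4→0: —
step 4 deliver 0→3: 3={foll,b=5,log=-}
step 5 deliver 3→0: 0={lead,b=5,log=-}
step 6 deliver 0→1: 1={foll,b=5,log=-}
step 7 deliver 1→0: —
step 8 deliver 0→2: 2={foll,b=5,log=-}
step 9 deliver 2→0: —
step 10 propose(0,'w'): —
step 11 deliver 0→2: 2={foll,b=5,log=w}
step 12 deliver 2→0: —
step 13 deliver 0→4: 4={foll,b=5,log=w}
step 14 deliver 4→0: 0={lead,b=5,log=w}
step 15 deliver 0→3: 3={foll,b=5,log=w}
step 16 deliver 3→0: —
step 17 deliver 0→1: 1={foll,b=5,log=w}
step 18 deliver 1→0: —
step 19 deliver 4→2: —
step 20 propose(0,'w'): —

5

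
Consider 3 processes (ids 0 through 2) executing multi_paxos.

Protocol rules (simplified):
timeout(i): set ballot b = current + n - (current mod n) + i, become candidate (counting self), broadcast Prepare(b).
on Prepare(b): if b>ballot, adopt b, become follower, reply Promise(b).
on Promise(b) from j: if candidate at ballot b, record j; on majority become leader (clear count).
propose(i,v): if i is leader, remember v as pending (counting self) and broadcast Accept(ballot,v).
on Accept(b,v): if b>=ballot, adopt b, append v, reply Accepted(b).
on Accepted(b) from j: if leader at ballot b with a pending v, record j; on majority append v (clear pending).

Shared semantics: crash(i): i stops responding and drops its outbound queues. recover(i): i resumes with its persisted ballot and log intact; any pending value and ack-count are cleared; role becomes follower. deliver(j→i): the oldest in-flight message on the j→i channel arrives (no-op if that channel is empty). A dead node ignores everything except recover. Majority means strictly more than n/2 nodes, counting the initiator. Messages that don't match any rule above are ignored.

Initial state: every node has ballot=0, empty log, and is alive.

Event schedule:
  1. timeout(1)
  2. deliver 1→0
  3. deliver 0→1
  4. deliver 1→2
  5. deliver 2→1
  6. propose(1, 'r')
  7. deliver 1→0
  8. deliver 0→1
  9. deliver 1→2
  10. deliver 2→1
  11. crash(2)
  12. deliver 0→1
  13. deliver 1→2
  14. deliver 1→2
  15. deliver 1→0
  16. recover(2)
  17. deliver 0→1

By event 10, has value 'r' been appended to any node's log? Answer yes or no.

yes

[1] timeout(1) → N1(cand b4 [-])
[2] deliver 1→0 → N0(foll b4 [-])
[3] deliver 0→1 → N1(lead b4 [-])
[4] deliver 1→2 → N2(foll b4 [-])
[5] deliver 2→1 → ∅
[6] propose(1,'r') → ∅
[7] deliver 1→0 → N0(foll b4 [r])
[8] deliver 0→1 → N1(lead b4 [r])
[9] deliver 1→2 → N2(foll b4 [r])
[10] deliver 2→1 → ∅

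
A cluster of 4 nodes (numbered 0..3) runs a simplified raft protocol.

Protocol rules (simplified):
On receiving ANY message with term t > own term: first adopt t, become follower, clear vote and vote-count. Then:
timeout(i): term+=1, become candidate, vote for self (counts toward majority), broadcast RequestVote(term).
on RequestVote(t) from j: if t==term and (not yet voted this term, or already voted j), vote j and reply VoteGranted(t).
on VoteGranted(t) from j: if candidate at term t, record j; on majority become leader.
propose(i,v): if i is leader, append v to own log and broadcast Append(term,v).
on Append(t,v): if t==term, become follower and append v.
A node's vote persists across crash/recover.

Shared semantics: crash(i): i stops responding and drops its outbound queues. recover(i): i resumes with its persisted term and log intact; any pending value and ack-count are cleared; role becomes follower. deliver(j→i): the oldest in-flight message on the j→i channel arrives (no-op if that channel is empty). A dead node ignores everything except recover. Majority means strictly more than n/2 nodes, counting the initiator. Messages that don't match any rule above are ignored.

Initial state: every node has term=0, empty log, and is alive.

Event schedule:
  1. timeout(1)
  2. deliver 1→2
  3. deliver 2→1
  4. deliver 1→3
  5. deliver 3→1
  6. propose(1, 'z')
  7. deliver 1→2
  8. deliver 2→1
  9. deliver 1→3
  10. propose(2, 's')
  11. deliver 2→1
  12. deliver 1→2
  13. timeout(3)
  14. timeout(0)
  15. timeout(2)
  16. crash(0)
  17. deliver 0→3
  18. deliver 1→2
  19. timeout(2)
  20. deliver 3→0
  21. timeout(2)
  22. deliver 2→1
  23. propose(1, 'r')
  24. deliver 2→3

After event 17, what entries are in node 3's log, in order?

z

1. timeout(1):  <1:cand t1 ->
2. deliver 1→2:  <2:foll t1 ->
3. deliver 2→1:  nop
4. deliver 1→3:  <3:foll t1 ->
5. deliver 3→1:  <1:lead t1 ->
6. propose(1,'z'):  <1:lead t1 z>
7. deliver 1→2:  <2:foll t1 z>
8. deliver 2→1:  nop
9. deliver 1→3:  <3:foll t1 z>
10. propose(2,'s'):  nop
11. deliver 2→1:  nop
12. deliver 1→2:  nop
13. timeout(3):  <3:cand t2 z>
14. timeout(0):  <0:cand t1 ->
15. timeout(2):  <2:cand t2 z>
16. crash(0):  <0:✗cand t1 ->
17. deliver 0→3:  nop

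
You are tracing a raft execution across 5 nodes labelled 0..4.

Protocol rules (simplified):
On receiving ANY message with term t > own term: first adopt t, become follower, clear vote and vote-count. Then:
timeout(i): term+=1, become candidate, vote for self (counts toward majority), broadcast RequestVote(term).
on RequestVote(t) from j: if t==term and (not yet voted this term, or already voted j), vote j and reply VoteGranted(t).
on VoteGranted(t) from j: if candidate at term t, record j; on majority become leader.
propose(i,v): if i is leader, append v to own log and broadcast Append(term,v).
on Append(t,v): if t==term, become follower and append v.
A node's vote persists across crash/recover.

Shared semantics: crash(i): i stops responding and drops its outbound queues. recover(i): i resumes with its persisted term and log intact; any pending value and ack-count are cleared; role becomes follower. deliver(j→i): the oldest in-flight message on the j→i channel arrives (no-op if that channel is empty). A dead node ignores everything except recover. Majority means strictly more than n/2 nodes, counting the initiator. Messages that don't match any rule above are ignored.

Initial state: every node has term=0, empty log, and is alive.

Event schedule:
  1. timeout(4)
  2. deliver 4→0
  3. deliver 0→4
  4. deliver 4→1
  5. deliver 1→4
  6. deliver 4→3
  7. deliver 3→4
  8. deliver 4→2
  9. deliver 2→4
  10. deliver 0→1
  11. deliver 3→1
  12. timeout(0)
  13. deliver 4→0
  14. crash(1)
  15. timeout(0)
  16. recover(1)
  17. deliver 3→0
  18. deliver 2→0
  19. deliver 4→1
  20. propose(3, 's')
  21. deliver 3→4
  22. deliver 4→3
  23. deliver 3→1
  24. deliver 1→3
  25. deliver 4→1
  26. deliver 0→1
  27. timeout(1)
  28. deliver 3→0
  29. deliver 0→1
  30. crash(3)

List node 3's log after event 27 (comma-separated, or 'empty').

empty

1. timeout(4):  <4:cand t1 ->
2. deliver 4→0:  <0:foll t1 ->
3. deliver 0→4:  nop
4. deliver 4→1:  <1:foll t1 ->
5. deliver 1→4:  <4:lead t1 ->
6. deliver 4→3:  <3:foll t1 ->
7. deliver 3→4:  nop
8. deliver 4→2:  <2:foll t1 ->
9. deliver 2→4:  nop
10. deliver 0→1:  nop
11. deliver 3→1:  nop
12. timeout(0):  <0:cand t2 ->
13. deliver 4→0:  nop
14. crash(1):  <1:✗foll t1 ->
15. timeout(0):  <0:cand t3 ->
16. recover(1):  <1:foll t1 ->
17. deliver 3→0:  nop
18. deliver 2→0:  nop
19. deliver 4→1:  nop
20. propose(3,'s'):  nop
21. deliver 3→4:  nop
22. deliver 4→3:  nop
23. deliver 3→1:  nop
24. deliver 1→3:  nop
25. deliver 4→1:  nop
26. deliver 0→1:  <1:foll t2 ->
27. timeout(1):  <1:cand t3 ->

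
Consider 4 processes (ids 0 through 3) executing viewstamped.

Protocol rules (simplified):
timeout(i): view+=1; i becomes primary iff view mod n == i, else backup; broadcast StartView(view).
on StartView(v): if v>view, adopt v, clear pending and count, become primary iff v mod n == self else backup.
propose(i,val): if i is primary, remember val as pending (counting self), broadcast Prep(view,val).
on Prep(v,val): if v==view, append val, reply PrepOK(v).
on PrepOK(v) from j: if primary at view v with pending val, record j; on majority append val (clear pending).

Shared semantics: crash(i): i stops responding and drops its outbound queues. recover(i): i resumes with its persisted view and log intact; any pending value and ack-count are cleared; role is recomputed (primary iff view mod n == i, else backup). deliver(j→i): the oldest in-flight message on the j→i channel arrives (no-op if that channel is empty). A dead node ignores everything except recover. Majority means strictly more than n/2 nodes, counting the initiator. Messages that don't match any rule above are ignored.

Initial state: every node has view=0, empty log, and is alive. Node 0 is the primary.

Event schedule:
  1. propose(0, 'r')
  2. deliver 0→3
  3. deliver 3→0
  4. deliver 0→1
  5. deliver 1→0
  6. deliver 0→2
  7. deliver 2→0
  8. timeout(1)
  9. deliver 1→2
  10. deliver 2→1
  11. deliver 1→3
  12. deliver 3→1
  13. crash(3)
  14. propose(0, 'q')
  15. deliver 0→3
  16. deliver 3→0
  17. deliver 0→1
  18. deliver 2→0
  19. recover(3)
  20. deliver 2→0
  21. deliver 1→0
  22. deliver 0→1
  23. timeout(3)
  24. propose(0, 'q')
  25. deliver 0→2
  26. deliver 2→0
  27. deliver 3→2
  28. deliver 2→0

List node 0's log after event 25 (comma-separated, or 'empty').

r

after 1 — propose(0,'r'): ·
after 2 — deliver 0→3: n3:back/v0/[r]
after 3 — deliver 3→0: ·
after 4 — deliver 0→1: n1:back/v0/[r]
after 5 — deliver 1→0: n0:prim/v0/[r]
after 6 — deliver 0→2: n2:back/v0/[r]
after 7 — deliver 2→0: ·
after 8 — timeout(1): n1:prim/v1/[r]
after 9 — deliver 1→2: n2:back/v1/[r]
after 10 — deliver 2→1: ·
after 11 — deliver 1→3: n3:back/v1/[r]
after 12 — deliver 3→1: ·
after 13 — crash(3): n3:✗back/v1/[r]
after 14 — propose(0,'q'): ·
after 15 — deliver 0→3: ·
after 16 — deliver 3→0: ·
after 17 — deliver 0→1: ·
after 18 — deliver 2→0: ·
after 19 — recover(3): n3:back/v1/[r]
after 20 — deliver 2→0: ·
after 21 — deliver 1→0: n0:back/v1/[r]
after 22 — deliver 0→1: ·
after 23 — timeout(3): n3:back/v2/[r]
after 24 — propose(0,'q'): ·
after 25 — deliver 0→2: ·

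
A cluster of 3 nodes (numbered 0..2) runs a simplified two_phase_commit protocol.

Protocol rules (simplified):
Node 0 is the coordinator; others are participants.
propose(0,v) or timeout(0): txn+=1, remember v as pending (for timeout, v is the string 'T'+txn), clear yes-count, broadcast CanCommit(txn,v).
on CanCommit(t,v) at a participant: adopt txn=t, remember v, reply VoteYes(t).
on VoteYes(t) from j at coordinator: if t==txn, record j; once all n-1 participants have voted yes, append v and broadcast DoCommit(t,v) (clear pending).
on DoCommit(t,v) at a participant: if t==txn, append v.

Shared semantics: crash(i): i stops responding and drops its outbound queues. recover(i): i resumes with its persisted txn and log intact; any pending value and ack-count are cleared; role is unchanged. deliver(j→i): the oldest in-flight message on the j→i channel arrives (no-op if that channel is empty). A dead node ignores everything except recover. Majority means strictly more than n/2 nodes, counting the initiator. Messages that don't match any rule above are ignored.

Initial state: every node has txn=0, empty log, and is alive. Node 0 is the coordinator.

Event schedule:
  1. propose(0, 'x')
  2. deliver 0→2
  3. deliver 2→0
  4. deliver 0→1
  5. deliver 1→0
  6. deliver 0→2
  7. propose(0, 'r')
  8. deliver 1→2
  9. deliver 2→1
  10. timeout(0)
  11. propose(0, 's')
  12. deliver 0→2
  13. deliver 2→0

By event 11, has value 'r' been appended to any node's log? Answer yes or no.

no

after 1 — propose(0,'x'): n0:coor/t1/[-]
after 2 — deliver 0→2: n2:part/t1/[-]
after 3 — deliver 2→0: ·
after 4 — deliver 0→1: n1:part/t1/[-]
after 5 — deliver 1→0: n0:coor/t1/[x]
after 6 — deliver 0→2: n2:part/t1/[x]
after 7 — propose(0,'r'): n0:coor/t2/[x]
after 8 — deliver 1→2: ·
after 9 — deliver 2→1: ·
after 10 — timeout(0): n0:coor/t3/[x]
after 11 — propose(0,'s'): n0:coor/t4/[x]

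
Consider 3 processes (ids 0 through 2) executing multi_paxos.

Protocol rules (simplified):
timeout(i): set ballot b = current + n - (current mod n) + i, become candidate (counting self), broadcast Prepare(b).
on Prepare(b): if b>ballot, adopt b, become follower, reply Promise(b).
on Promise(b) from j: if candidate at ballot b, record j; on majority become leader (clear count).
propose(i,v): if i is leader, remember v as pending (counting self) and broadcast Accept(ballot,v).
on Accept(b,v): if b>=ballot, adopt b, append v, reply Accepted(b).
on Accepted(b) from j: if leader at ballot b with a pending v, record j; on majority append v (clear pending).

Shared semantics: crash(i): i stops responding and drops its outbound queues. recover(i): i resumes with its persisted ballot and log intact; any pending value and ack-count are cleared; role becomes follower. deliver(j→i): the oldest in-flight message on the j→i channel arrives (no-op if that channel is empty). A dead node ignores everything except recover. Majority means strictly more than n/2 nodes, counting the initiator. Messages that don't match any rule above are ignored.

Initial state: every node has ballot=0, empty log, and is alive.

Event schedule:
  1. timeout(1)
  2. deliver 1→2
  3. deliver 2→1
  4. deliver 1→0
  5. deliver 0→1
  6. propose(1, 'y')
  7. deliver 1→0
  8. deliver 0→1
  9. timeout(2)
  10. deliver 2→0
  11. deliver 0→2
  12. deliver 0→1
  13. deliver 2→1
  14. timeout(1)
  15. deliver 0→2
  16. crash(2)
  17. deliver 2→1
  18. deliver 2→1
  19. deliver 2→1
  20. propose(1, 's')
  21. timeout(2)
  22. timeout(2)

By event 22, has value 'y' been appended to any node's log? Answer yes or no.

after 1 — timeout(1): n1:cand/b4/[-]
after 2 — deliver 1→2: n2:foll/b4/[-]
after 3 — deliver 2→1: n1:lead/b4/[-]
after 4 — deliver 1→0: n0:foll/b4/[-]
after 5 — deliver 0→1: ·
after 6 — propose(1,'y'): ·
after 7 — deliver 1→0: n0:foll/b4/[y]
after 8 — deliver 0→1: n1:lead/b4/[y]
after 9 — timeout(2): n2:cand/b8/[-]
after 10 — deliver 2→0: n0:foll/b8/[y]
after 11 — deliver 0→2: n2:lead/b8/[-]
after 12 — deliver 0→1: ·
after 13 — deliver 2→1: n1:foll/b8/[y]
after 14 — timeout(1): n1:cand/b10/[y]
after 15 — deliver 0→2: ·
after 16 — crash(2): n2:✗lead/b8/[-]
after 17 — deliver 2→1: ·
after 18 — deliver 2→1: ·
after 19 — deliver 2→1: ·
after 20 — propose(1,'s'): ·
after 21 — timeout(2): ·
after 22 — timeout(2): ·

yes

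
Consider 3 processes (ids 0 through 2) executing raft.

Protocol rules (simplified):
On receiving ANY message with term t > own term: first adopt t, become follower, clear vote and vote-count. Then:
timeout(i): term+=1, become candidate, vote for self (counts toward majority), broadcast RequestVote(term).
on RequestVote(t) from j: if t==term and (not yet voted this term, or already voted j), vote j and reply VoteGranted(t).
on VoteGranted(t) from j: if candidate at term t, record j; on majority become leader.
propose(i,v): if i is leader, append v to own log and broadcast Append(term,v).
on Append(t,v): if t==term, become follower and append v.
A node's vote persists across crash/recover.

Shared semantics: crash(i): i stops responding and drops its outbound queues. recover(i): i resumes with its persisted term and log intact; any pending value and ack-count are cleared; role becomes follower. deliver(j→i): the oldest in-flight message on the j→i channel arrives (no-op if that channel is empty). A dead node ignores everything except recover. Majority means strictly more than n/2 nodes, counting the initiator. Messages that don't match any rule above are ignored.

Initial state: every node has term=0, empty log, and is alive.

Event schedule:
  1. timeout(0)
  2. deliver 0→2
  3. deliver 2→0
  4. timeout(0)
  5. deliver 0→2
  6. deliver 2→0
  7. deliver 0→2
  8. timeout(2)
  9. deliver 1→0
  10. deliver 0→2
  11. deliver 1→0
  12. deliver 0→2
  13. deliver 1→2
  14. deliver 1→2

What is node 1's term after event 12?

e1 timeout(0): 0[cand,t=1,-]
e2 deliver 0→2: 2[foll,t=1,-]
e3 deliver 2→0: 0[lead,t=1,-]
e4 timeout(0): 0[cand,t=2,-]
e5 deliver 0→2: 2[foll,t=2,-]
e6 deliver 2→0: 0[lead,t=2,-]
e7 deliver 0→2: ·
e8 timeout(2): 2[cand,t=3,-]
e9 deliver 1→0: ·
e10 deliver 0→2: ·
e11 deliver 1→0: ·
e12 deliver 0→2: ·

0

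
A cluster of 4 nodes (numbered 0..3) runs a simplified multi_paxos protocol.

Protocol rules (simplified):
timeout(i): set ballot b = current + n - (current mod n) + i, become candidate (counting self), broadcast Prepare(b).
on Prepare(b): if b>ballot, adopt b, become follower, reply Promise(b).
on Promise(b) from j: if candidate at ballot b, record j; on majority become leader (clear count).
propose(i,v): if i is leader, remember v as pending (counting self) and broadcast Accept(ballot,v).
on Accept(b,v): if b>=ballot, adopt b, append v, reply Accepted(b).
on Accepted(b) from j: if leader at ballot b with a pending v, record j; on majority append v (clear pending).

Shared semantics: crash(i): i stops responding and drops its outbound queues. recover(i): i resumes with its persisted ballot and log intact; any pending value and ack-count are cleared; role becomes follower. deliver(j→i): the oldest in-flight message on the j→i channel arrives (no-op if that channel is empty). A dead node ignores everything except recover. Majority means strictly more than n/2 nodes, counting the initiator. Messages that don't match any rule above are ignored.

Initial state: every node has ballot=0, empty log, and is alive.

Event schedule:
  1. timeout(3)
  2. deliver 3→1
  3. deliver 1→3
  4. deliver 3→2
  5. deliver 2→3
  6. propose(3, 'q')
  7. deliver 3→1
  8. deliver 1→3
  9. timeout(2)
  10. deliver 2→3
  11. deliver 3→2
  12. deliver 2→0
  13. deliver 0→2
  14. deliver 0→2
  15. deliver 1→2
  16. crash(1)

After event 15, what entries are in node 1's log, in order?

q

after 1 — timeout(3): n3:cand/b7/[-]
after 2 — deliver 3→1: n1:foll/b7/[-]
after 3 — deliver 1→3: ·
after 4 — deliver 3→2: n2:foll/b7/[-]
after 5 — deliver 2→3: n3:lead/b7/[-]
after 6 — propose(3,'q'): ·
after 7 — deliver 3→1: n1:foll/b7/[q]
after 8 — deliver 1→3: ·
after 9 — timeout(2): n2:cand/b10/[-]
after 10 — deliver 2→3: n3:foll/b10/[-]
after 11 — deliver 3→2: ·
after 12 — deliver 2→0: n0:foll/b10/[-]
after 13 — deliver 0→2: ·
after 14 — deliver 0→2: ·
after 15 — deliver 1→2: ·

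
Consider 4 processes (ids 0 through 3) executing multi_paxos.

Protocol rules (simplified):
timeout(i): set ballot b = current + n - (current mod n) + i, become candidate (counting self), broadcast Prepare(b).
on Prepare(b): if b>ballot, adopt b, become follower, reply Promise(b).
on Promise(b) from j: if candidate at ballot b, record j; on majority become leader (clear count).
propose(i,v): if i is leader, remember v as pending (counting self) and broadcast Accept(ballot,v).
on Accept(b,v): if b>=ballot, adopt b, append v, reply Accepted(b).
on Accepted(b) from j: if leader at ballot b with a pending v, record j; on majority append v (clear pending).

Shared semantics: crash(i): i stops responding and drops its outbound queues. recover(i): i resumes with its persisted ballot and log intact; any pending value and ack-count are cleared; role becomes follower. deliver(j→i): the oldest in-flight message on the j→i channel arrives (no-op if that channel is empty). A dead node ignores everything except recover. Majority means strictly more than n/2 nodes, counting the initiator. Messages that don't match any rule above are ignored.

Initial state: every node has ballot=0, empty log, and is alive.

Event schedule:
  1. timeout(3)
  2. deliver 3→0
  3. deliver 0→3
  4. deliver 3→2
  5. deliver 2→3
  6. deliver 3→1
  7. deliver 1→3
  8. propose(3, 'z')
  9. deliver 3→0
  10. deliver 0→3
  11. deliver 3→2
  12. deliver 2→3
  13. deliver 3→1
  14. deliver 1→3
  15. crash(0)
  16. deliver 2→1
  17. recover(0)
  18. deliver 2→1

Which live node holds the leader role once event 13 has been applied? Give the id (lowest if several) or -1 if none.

e1 timeout(3): 3[cand,b=7,-]
e2 deliver 3→0: 0[foll,b=7,-]
e3 deliver 0→3: ·
e4 deliver 3→2: 2[foll,b=7,-]
e5 deliver 2→3: 3[lead,b=7,-]
e6 deliver 3→1: 1[foll,b=7,-]
e7 deliver 1→3: ·
e8 propose(3,'z'): ·
e9 deliver 3→0: 0[foll,b=7,z]
e10 deliver 0→3: ·
e11 deliver 3→2: 2[foll,b=7,z]
e12 deliver 2→3: 3[lead,b=7,z]
e13 deliver 3→1: 1[foll,b=7,z]

3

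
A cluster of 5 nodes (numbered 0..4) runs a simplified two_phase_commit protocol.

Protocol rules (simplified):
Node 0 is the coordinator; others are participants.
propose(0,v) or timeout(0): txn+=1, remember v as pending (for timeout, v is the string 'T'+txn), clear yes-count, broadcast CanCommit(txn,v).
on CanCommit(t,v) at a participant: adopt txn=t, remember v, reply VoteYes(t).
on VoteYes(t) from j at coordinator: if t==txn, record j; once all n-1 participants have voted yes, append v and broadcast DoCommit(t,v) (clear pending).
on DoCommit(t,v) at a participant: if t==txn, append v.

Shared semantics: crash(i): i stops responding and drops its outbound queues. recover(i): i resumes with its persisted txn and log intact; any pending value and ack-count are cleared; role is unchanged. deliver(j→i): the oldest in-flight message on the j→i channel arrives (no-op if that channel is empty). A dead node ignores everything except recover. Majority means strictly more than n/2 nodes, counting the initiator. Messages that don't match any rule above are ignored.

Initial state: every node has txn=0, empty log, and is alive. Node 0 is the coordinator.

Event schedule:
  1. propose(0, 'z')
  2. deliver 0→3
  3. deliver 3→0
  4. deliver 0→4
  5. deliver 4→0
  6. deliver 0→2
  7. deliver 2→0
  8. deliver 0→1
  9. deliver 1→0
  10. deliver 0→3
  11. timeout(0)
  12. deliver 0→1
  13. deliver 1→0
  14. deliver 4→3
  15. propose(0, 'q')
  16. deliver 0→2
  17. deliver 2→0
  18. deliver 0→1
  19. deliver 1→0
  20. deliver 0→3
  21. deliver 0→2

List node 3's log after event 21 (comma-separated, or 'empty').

after 1 — propose(0,'z'): n0:coor/t1/[-]
after 2 — deliver 0→3: n3:part/t1/[-]
after 3 — deliver 3→0: ·
after 4 — deliver 0→4: n4:part/t1/[-]
after 5 — deliver 4→0: ·
after 6 — deliver 0→2: n2:part/t1/[-]
after 7 — deliver 2→0: ·
after 8 — deliver 0→1: n1:part/t1/[-]
after 9 — deliver 1→0: n0:coor/t1/[z]
after 10 — deliver 0→3: n3:part/t1/[z]
after 11 — timeout(0): n0:coor/t2/[z]
after 12 — deliver 0→1: n1:part/t1/[z]
after 13 — deliver 1→0: ·
after 14 — deliver 4→3: ·
after 15 — propose(0,'q'): n0:coor/t3/[z]
after 16 — deliver 0→2: n2:part/t1/[z]
after 17 — deliver 2→0: ·
after 18 — deliver 0→1: n1:part/t2/[z]
after 19 — deliver 1→0: ·
after 20 — deliver 0→3: n3:part/t2/[z]
after 21 — deliver 0→2: n2:part/t2/[z]

z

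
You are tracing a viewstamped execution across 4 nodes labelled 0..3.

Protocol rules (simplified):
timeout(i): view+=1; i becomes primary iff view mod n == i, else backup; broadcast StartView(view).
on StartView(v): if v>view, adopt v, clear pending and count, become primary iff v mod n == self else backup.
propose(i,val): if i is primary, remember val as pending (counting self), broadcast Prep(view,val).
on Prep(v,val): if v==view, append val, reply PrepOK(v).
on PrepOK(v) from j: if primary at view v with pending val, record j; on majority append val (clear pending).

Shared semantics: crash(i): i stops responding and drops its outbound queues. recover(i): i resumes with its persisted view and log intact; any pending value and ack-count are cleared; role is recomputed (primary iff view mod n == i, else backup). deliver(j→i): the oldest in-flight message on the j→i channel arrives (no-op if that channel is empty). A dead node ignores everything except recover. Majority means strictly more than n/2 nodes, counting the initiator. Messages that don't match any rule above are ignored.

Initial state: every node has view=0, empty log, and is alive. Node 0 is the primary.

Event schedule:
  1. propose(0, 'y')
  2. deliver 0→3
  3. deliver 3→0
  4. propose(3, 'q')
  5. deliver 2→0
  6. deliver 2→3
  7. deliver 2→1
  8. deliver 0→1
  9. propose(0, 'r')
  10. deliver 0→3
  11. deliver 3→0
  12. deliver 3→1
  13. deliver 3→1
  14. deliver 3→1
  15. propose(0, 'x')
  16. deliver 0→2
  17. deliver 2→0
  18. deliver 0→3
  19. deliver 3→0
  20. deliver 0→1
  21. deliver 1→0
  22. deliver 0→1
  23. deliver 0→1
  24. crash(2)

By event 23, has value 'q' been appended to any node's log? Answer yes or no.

1. propose(0,'y'):  nop
2. deliver 0→3:  <3:back v0 y>
3. deliver 3→0:  nop
4. propose(3,'q'):  nop
5. deliver 2→0:  nop
6. deliver 2→3:  nop
7. deliver 2→1:  nop
8. deliver 0→1:  <1:back v0 y>
9. propose(0,'r'):  nop
10. deliver 0→3:  <3:back v0 y,r>
11. deliver 3→0:  nop
12. deliver 3→1:  nop
13. deliver 3→1:  nop
14. deliver 3→1:  nop
15. propose(0,'x'):  nop
16. deliver 0→2:  <2:back v0 y>
17. deliver 2→0:  nop
18. deliver 0→3:  <3:back v0 y,r,x>
19. deliver 3→0:  <0:prim v0 x>
20. deliver 0→1:  <1:back v0 y,r>
21. deliver 1→0:  nop
22. deliver 0→1:  <1:back v0 y,r,x>
23. deliver 0→1:  nop

no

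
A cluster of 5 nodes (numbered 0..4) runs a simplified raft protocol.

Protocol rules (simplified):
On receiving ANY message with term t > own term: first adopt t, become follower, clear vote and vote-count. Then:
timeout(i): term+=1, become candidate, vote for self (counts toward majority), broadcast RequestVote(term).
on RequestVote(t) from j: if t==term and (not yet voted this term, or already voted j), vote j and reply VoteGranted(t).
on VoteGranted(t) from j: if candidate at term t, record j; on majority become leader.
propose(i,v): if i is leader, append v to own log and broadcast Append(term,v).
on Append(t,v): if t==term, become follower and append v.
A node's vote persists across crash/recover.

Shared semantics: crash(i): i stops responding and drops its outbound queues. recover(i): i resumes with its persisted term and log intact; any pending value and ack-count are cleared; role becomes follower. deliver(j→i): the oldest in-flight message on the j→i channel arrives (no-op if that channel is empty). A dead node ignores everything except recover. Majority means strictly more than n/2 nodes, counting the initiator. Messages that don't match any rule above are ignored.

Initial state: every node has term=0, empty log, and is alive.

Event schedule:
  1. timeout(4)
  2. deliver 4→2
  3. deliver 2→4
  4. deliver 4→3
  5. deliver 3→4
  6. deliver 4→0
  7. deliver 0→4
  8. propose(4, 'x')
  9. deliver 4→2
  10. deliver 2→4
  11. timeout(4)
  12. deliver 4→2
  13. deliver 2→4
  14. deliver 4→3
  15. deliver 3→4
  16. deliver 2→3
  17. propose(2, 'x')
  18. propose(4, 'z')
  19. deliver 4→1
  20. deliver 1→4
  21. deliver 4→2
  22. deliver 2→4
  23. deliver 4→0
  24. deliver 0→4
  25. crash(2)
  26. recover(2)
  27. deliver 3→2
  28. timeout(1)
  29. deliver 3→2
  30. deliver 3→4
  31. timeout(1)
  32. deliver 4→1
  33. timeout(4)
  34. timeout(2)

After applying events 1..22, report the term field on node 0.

[1] timeout(4) → N4(cand t1 [-])
[2] deliver 4→2 → N2(foll t1 [-])
[3] deliver 2→4 → ∅
[4] deliver 4→3 → N3(foll t1 [-])
[5] deliver 3→4 → N4(lead t1 [-])
[6] deliver 4→0 → N0(foll t1 [-])
[7] deliver 0→4 → ∅
[8] propose(4,'x') → N4(lead t1 [x])
[9] deliver 4→2 → N2(foll t1 [x])
[10] deliver 2→4 → ∅
[11] timeout(4) → N4(cand t2 [x])
[12] deliver 4→2 → N2(foll t2 [x])
[13] deliver 2→4 → ∅
[14] deliver 4→3 → N3(foll t1 [x])
[15] deliver 3→4 → ∅
[16] deliver 2→3 → ∅
[17] propose(2,'x') → ∅
[18] propose(4,'z') → ∅
[19] deliver 4→1 → N1(foll t1 [-])
[20] deliver 1→4 → ∅
[21] deliver 4→2 → ∅
[22] deliver 2→4 → ∅

1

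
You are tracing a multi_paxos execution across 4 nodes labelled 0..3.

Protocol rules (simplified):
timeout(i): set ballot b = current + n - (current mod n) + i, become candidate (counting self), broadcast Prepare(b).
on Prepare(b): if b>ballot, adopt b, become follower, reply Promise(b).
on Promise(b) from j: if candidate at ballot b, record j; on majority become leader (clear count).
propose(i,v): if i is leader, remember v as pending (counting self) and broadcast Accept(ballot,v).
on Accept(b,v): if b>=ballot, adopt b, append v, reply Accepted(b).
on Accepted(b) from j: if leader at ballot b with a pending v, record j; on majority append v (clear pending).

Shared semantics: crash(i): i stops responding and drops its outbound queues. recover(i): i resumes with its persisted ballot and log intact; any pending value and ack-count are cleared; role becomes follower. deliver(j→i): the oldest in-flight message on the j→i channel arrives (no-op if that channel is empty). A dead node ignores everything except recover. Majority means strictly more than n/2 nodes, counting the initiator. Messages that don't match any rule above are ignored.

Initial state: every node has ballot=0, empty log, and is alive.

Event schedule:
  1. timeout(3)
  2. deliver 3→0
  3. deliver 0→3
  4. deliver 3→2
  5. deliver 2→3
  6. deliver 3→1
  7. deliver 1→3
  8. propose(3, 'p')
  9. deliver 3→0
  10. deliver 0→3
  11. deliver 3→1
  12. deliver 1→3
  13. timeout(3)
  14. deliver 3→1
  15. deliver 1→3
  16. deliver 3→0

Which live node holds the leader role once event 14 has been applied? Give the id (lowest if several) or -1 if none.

after 1 — timeout(3): n3:cand/b7/[-]
after 2 — deliver 3→0: n0:foll/b7/[-]
after 3 — deliver 0→3: ·
after 4 — deliver 3→2: n2:foll/b7/[-]
after 5 — deliver 2→3: n3:lead/b7/[-]
after 6 — deliver 3→1: n1:foll/b7/[-]
after 7 — deliver 1→3: ·
after 8 — propose(3,'p'): ·
after 9 — deliver 3→0: n0:foll/b7/[p]
after 10 — deliver 0→3: ·
after 11 — deliver 3→1: n1:foll/b7/[p]
after 12 — deliver 1→3: n3:lead/b7/[p]
after 13 — timeout(3): n3:cand/b11/[p]
after 14 — deliver 3→1: n1:foll/b11/[p]

-1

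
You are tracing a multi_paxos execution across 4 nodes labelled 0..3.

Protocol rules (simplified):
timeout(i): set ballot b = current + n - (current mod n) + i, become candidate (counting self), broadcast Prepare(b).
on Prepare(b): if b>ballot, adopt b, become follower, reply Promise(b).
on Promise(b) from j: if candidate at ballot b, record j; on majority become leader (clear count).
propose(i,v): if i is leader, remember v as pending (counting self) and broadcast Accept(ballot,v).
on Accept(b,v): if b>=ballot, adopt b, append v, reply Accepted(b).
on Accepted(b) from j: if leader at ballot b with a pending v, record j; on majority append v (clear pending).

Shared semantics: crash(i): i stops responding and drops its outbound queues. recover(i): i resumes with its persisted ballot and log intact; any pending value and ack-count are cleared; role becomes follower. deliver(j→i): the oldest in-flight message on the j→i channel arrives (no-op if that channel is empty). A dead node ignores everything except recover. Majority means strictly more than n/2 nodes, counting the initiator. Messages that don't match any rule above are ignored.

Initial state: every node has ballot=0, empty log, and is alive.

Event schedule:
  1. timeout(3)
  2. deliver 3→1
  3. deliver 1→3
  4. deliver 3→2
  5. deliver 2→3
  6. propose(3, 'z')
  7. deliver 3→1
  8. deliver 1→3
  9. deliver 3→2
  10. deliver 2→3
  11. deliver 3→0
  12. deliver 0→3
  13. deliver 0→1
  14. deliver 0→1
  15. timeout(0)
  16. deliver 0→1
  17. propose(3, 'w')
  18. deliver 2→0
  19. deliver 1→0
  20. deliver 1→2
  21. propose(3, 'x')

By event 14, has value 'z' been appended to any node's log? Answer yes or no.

yes

after 1 — timeout(3): n3:cand/b7/[-]
after 2 — deliver 3→1: n1:foll/b7/[-]
after 3 — deliver 1→3: ·
after 4 — deliver 3→2: n2:foll/b7/[-]
after 5 — deliver 2→3: n3:lead/b7/[-]
after 6 — propose(3,'z'): ·
after 7 — deliver 3→1: n1:foll/b7/[z]
after 8 — deliver 1→3: ·
after 9 — deliver 3→2: n2:foll/b7/[z]
after 10 — deliver 2→3: n3:lead/b7/[z]
after 11 — deliver 3→0: n0:foll/b7/[-]
after 12 — deliver 0→3: ·
after 13 — deliver 0→1: ·
after 14 — deliver 0→1: ·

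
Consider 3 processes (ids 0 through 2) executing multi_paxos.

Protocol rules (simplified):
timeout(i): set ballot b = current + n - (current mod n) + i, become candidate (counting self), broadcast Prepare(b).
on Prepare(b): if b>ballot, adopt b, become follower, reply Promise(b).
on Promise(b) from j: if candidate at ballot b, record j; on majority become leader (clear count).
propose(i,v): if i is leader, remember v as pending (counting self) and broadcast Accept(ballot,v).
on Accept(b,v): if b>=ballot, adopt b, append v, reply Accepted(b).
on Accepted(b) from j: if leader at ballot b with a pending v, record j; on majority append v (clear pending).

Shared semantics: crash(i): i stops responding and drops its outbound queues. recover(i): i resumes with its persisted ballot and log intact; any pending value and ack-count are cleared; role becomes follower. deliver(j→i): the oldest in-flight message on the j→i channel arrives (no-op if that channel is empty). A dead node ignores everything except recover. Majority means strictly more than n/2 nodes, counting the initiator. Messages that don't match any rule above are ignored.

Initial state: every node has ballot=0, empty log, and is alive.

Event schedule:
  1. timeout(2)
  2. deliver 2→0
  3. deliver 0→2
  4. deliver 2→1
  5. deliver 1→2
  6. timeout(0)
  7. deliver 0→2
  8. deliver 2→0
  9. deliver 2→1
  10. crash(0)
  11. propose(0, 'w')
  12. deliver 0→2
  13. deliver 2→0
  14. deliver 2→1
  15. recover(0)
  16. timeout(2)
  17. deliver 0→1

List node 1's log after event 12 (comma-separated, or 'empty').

empty

1. timeout(2):  <2:cand b5 ->
2. deliver 2→0:  <0:foll b5 ->
3. deliver 0→2:  <2:lead b5 ->
4. deliver 2→1:  <1:foll b5 ->
5. deliver 1→2:  nop
6. timeout(0):  <0:cand b6 ->
7. deliver 0→2:  <2:foll b6 ->
8. deliver 2→0:  <0:lead b6 ->
9. deliver 2→1:  nop
10. crash(0):  <0:✗lead b6 ->
11. propose(0,'w'):  nop
12. deliver 0→2:  nop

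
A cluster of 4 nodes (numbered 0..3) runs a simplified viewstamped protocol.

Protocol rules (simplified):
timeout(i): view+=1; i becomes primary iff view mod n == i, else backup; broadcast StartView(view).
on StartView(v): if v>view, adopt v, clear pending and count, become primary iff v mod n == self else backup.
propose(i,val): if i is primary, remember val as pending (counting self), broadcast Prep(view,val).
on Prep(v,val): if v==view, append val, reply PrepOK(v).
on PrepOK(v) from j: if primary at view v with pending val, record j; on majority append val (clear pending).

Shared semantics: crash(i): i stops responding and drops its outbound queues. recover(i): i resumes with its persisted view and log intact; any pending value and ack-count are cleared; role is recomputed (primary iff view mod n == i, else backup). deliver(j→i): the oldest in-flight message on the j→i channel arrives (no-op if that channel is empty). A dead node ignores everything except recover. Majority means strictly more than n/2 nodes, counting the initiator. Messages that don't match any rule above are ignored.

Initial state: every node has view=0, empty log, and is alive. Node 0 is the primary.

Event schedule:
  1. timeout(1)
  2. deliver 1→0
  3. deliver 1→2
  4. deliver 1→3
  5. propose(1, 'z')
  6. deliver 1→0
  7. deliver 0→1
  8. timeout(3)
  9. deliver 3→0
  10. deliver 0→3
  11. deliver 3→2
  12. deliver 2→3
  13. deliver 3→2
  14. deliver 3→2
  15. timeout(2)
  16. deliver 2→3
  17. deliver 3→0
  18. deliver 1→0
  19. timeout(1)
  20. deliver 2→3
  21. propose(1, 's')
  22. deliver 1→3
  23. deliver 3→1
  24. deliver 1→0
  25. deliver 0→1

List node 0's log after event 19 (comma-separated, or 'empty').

z

1. timeout(1):  <1:prim v1 ->
2. deliver 1→0:  <0:back v1 ->
3. deliver 1→2:  <2:back v1 ->
4. deliver 1→3:  <3:back v1 ->
5. propose(1,'z'):  nop
6. deliver 1→0:  <0:back v1 z>
7. deliver 0→1:  nop
8. timeout(3):  <3:back v2 ->
9. deliver 3→0:  <0:back v2 z>
10. deliver 0→3:  nop
11. deliver 3→2:  <2:prim v2 ->
12. deliver 2→3:  nop
13. deliver 3→2:  nop
14. deliver 3→2:  nop
15. timeout(2):  <2:back v3 ->
16. deliver 2→3:  <3:prim v3 ->
17. deliver 3→0:  nop
18. deliver 1→0:  nop
19. timeout(1):  <1:back v2 ->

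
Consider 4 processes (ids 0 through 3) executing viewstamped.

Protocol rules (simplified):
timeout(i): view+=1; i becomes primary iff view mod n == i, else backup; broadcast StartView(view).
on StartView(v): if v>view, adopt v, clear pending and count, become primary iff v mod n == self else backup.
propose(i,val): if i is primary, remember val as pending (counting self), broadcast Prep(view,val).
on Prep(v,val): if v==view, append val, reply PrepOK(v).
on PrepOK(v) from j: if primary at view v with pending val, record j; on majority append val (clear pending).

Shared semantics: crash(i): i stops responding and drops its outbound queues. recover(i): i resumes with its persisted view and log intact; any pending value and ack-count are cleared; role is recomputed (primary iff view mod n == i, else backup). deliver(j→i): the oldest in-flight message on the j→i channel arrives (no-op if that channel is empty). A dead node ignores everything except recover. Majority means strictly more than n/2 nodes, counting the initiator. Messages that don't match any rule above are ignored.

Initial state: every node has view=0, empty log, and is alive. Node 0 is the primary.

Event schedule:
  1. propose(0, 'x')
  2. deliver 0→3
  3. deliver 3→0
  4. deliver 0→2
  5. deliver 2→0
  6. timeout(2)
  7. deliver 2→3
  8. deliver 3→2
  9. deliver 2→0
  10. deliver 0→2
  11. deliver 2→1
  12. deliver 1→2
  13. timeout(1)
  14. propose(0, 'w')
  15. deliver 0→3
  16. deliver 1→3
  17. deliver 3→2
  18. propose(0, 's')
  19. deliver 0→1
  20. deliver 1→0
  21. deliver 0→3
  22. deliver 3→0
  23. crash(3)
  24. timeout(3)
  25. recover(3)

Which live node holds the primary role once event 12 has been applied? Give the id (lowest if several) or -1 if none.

1

e1 propose(0,'x'): ·
e2 deliver 0→3: 3[back,v=0,x]
e3 deliver 3→0: ·
e4 deliver 0→2: 2[back,v=0,x]
e5 deliver 2→0: 0[prim,v=0,x]
e6 timeout(2): 2[back,v=1,x]
e7 deliver 2→3: 3[back,v=1,x]
e8 deliver 3→2: ·
e9 deliver 2→0: 0[back,v=1,x]
e10 deliver 0→2: ·
e11 deliver 2→1: 1[prim,v=1,-]
e12 deliver 1→2: ·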